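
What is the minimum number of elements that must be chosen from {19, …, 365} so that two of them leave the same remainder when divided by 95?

Group the integers by remainder mod 95; there are 95 residue classes, each nonempty in this range.
Choosing one from each class (95 integers) avoids any shared remainder.
One more choice must repeat a class, so two differ by a multiple of 95. Hence 95 + 1 = 96.

96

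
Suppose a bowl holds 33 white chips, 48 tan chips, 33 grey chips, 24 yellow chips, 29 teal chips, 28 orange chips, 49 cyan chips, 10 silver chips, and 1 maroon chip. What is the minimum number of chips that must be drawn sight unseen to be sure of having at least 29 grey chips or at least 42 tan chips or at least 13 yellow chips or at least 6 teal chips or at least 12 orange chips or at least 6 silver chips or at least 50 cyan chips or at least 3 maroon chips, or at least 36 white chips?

186

Each of the 9 colors has its own threshold; avoid all of them simultaneously.
The worst case stops just short of every target: all 33 white, 41 tan, 28 grey, 12 yellow, 5 teal, 11 orange, 49 cyan, 5 silver, all 1 maroon — 33 + 41 + 28 + 12 + 5 + 11 + 49 + 5 + 1 = 185 chips.
One more chip must push some color to its target, so 185 + 1 = 186.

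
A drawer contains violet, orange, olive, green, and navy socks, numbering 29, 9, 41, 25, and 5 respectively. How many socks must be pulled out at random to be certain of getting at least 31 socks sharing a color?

Treat the 5 colors as pigeonholes.
In the worst case we take at most 30 of each color, but all 29 violet, all 9 orange, all 25 green, and all 5 navy (fewer than 30), giving 29 + 9 + 30 + 25 + 5 = 98.
One more sock then forces some color to 31, so 98 + 1 = 99.

99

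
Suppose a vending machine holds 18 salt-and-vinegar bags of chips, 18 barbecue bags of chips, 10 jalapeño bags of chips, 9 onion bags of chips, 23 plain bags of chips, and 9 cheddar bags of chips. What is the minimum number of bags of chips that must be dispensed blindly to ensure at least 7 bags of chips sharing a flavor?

37

The worst case takes 6 bags of chips of each flavor without reaching 7 of any: 6 × 6 = 36.
The next bag of chips must bring some flavor to 7, so 36 + 1 = 37.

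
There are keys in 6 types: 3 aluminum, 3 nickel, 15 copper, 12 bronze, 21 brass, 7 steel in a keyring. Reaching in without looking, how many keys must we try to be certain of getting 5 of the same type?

In the worst case we take at most 4 of each type, but all 3 aluminum and all 3 nickel (fewer than 4), giving 3 + 3 + 4 + 4 + 4 + 4 = 22.
One more key then forces some type to 5, so 22 + 1 = 23.

23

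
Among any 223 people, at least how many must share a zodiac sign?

There are 12 zodiac signs, which serve as the pigeonholes.
If each of the 12 zodiac signs held at most 18, the total would be at most 12 × 18 = 216 < 223, a contradiction.
So at least one holds ⌈223/12⌉ = 19.

19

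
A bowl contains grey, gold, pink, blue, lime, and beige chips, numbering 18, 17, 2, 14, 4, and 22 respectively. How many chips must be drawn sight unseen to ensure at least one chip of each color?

The hardest color to obtain is pink: we could draw every other chip first — 77 − 2 = 75 chips — without a single pink one.
The next draw must be pink, so 75 + 1 = 76.

76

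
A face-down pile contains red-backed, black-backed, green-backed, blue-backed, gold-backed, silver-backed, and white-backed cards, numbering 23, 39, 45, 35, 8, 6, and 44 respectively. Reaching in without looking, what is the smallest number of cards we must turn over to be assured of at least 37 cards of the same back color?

181

Treat the 7 back colors as pigeonholes.
In the worst case we take at most 36 of each back color, but all 23 red-backed, all 35 blue-backed, all 8 gold-backed, and all 6 silver-backed (fewer than 36), giving 23 + 36 + 36 + 35 + 8 + 6 + 36 = 180.
One more card then forces some back color to 37, so 180 + 1 = 181.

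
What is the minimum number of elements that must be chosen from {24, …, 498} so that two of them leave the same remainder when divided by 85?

Use the pigeonhole principle on residue classes: group the integers by remainder mod 85; there are 85 residue classes, each nonempty in this range.
Choosing one from each class (85 integers) avoids any shared remainder.
One more choice must repeat a class, so two differ by a multiple of 85. Hence 85 + 1 = 86.

86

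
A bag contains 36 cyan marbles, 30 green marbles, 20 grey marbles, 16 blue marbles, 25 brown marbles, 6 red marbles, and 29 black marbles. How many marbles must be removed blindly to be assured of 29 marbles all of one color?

152

In the worst case we take at most 28 of each color, but all 20 grey, all 16 blue, all 25 brown, and all 6 red (fewer than 28), giving 28 + 28 + 20 + 16 + 25 + 6 + 28 = 151.
One more marble then forces some color to 29, so 151 + 1 = 152.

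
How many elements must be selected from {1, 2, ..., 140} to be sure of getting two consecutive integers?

71

Partition {1, …, 140} into 70 pairs: {1,2}, {3,4}, …, {139,140}.
Choosing 70 integers — say the 70 even numbers 2, 4, …, 140 — takes one from each pair and avoids the property.
Choosing 71 forces two into the same pair by pigeonhole, and those are consecutive. So 71.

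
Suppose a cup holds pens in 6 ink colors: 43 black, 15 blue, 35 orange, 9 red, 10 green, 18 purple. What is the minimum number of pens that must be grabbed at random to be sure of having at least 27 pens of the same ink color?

In the worst case we take at most 26 of each ink color, but all 15 blue, all 9 red, all 10 green, and all 18 purple (fewer than 26), giving 26 + 15 + 26 + 9 + 10 + 18 = 104.
One more pen then forces some ink color to 27, so 104 + 1 = 105.

105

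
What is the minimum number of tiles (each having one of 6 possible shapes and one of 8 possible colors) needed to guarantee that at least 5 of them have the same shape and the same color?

There are 6 × 8 = 48 (shape, color) combinations acting as pigeonholes.
With 48 × 4 = 192 tiles we could place exactly 4 in each, with no (shape, color) pair reaching 5.
One more forces some (shape, color) pair to hold 5, so 192 + 1 = 193.

193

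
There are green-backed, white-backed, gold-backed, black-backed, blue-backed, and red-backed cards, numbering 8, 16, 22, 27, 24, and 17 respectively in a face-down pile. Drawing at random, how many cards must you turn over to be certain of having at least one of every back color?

107

The hardest back color to obtain is green-backed: we could draw every other card first — 114 − 8 = 106 cards — without a single green-backed one.
The next draw must be green-backed, so 106 + 1 = 107.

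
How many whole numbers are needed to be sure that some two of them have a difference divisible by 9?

10

Two integers differ by a multiple of 9 exactly when they share a remainder mod 9.
There are 9 residue classes mod 9, so 9 integers can all lie in distinct classes.
One more integer must repeat a residue, giving a difference divisible by 9. So n = 9 + 1 = 10.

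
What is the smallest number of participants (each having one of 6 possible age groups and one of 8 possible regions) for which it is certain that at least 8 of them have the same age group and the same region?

There are 6 × 8 = 48 (age group, region) combinations acting as pigeonholes.
With 48 × 7 = 336 participants we could place exactly 7 in each, with no (age group, region) pair reaching 8.
One more forces some (age group, region) pair to hold 8, so 336 + 1 = 337.

337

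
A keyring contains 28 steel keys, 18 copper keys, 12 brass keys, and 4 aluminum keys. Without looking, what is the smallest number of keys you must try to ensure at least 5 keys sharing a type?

The worst case takes 4 keys of each type without reaching 5 of any: 4 × 4 = 16.
The next key must bring some type to 5, so 16 + 1 = 17.

17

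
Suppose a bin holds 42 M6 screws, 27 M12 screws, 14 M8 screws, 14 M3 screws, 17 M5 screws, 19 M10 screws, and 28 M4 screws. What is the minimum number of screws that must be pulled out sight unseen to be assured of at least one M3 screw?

148

To avoid M3 screws as long as possible, exhaust the other 6 sizes first.
The worst case draws every non-M3 screw first: 42 + 27 + 14 + 17 + 19 + 28 = 147.
The next draw is then forced to be M3, giving 147 + 1 = 148.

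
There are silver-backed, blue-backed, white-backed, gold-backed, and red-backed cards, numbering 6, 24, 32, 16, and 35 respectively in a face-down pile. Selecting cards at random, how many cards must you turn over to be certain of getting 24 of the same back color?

92

Treat the 5 back colors as pigeonholes.
In the worst case we take at most 23 of each back color, but all 6 silver-backed and all 16 gold-backed (fewer than 23), giving 6 + 23 + 23 + 16 + 23 = 91.
One more card then forces some back color to 24, so 91 + 1 = 92.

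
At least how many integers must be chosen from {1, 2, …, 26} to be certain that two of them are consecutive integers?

14

Partition {1, …, 26} into 13 pairs: {1,2}, {3,4}, …, {25,26}.
Choosing 13 integers — say the 13 even numbers 2, 4, …, 26 — takes one from each pair and avoids the property.
Choosing 14 forces two into the same pair by pigeonhole, and those are consecutive. So 14.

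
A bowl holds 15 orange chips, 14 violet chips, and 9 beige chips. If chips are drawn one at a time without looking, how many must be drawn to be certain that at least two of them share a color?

4

The worst case takes 1 chip of each color without reaching 2 of any: 3 × 1 = 3.
The next chip must bring some color to 2, so 3 + 1 = 4.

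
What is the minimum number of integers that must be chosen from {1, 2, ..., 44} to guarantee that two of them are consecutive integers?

Partition {1, …, 44} into 22 pairs: {1,2}, {3,4}, …, {43,44}.
Choosing 22 integers — say the 22 even numbers 2, 4, …, 44 — takes one from each pair and avoids the property.
Choosing 23 forces two into the same pair by pigeonhole, and those are consecutive. So 23.

23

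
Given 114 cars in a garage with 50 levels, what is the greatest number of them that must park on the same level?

3

If each of the 50 levels held at most 2, the total would be at most 50 × 2 = 100 < 114, a contradiction.
So at least one holds ⌈114/50⌉ = 3.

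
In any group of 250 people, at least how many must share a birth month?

There are 12 months of the year, which serve as the pigeonholes.
If each of the 12 months of the year held at most 20, the total would be at most 12 × 20 = 240 < 250, a contradiction.
So at least one holds ⌈250/12⌉ = 21.

21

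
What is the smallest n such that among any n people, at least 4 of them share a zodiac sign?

37

There are 12 zodiac signs acting as pigeonholes.
With 12 × 3 = 36 people we could place exactly 3 in each, with no class reaching 4.
One more forces some class to hold 4, so 36 + 1 = 37.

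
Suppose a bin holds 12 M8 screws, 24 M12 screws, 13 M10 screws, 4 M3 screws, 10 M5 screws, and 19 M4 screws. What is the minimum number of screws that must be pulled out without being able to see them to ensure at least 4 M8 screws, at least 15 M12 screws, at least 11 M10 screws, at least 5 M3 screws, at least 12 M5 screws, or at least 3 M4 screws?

44

The worst case stops just short of every target: 3 M8, 14 M12, 10 M10, 4 M3, all 10 M5, 2 M4 — 3 + 14 + 10 + 4 + 10 + 2 = 43 screws.
One more screw must push some size to its target, so 43 + 1 = 44.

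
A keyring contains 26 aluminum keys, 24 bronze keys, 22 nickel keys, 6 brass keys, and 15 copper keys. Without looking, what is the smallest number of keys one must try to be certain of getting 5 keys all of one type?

21

The worst case takes 4 keys of each type without reaching 5 of any: 5 × 4 = 20.
The next key must bring some type to 5, so 20 + 1 = 21.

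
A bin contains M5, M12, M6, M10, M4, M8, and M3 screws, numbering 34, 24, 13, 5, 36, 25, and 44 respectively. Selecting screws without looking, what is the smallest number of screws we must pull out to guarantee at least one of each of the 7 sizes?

177

The hardest size to obtain is M10: we could draw every other screw first — 181 − 5 = 176 screws — without a single M10 one.
The next draw must be M10, so 176 + 1 = 177.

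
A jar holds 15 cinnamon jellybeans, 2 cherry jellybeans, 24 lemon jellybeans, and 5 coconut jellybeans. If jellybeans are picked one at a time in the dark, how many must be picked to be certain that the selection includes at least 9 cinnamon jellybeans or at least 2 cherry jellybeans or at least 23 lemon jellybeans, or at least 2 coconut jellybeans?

33

The worst case stops just short of every target: 8 cinnamon, 1 cherry, 22 lemon, 1 coconut — 8 + 1 + 22 + 1 = 32 jellybeans.
One more jellybean must push some flavor to its target, so 32 + 1 = 33.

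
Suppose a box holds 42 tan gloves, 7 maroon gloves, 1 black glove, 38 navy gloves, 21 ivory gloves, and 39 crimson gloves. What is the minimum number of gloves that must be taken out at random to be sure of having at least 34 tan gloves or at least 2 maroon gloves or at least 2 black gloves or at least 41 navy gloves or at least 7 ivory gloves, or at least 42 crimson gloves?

119

The worst case stops just short of every target: 33 tan, 1 maroon, 1 black, all 38 navy, 6 ivory, all 39 crimson — 33 + 1 + 1 + 38 + 6 + 39 = 118 gloves.
One more glove must push some color to its target, so 118 + 1 = 119.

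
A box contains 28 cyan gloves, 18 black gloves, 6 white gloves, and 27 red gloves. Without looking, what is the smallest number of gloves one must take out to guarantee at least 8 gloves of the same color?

Treat the 4 colors as pigeonholes.
In the worst case we take at most 7 of each color, but all 6 white (fewer than 7), giving 7 + 7 + 6 + 7 = 27.
One more glove then forces some color to 8, so 27 + 1 = 28.

28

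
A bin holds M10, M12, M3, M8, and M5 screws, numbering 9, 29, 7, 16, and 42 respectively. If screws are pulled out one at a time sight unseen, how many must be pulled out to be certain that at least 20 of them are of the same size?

71

Treat the 5 sizes as pigeonholes.
In the worst case we take at most 19 of each size, but all 9 M10, all 7 M3, and all 16 M8 (fewer than 19), giving 9 + 19 + 7 + 16 + 19 = 70.
One more screw then forces some size to 20, so 70 + 1 = 71.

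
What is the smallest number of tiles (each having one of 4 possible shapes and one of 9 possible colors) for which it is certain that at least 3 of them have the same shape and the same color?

There are 4 × 9 = 36 (shape, color) combinations acting as pigeonholes.
With 36 × 2 = 72 tiles we could place exactly 2 in each, with no (shape, color) pair reaching 3.
One more forces some (shape, color) pair to hold 3, so 72 + 1 = 73.

73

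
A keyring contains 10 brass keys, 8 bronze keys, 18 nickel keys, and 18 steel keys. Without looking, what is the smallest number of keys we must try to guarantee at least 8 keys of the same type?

29

The worst case takes 7 keys of each type without reaching 8 of any: 4 × 7 = 28.
The next key must bring some type to 8, so 28 + 1 = 29.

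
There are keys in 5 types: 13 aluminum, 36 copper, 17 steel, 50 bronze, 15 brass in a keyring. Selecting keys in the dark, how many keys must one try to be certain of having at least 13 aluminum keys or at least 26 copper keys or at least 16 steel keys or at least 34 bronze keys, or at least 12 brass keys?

97

Each of the 5 types has its own threshold; avoid all of them simultaneously.
The worst case stops just short of every target: 12 aluminum, 25 copper, 15 steel, 33 bronze, 11 brass — 12 + 25 + 15 + 33 + 11 = 96 keys.
One more key must push some type to its target, so 96 + 1 = 97.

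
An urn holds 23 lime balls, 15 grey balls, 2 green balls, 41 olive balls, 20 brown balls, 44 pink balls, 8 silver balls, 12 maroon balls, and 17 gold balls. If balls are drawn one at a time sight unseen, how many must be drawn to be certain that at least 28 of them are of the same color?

152

In the worst case we take at most 27 of each color, but all 23 lime, all 15 grey, all 2 green, all 20 brown, all 8 silver, all 12 maroon, and all 17 gold (fewer than 27), giving 23 + 15 + 2 + 27 + 20 + 27 + 8 + 12 + 17 = 151.
One more ball then forces some color to 28, so 151 + 1 = 152.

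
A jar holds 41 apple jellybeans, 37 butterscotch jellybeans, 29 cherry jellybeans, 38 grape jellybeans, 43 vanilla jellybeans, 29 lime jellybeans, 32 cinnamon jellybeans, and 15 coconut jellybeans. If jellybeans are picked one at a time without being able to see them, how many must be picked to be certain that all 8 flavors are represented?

The hardest flavor to obtain is coconut: we could draw every other jellybean first — 264 − 15 = 249 jellybeans — without a single coconut one.
The next draw must be coconut, so 249 + 1 = 250.

250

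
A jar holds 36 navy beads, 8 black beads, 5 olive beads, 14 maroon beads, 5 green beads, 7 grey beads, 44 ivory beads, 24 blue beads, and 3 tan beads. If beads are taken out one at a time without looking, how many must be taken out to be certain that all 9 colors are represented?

The hardest color to obtain is tan: we could draw every other bead first — 146 − 3 = 143 beads — without a single tan one.
The next draw must be tan, so 143 + 1 = 144.

144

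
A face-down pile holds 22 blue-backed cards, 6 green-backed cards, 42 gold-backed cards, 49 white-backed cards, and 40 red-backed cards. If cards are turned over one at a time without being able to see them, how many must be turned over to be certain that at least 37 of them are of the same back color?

137

Treat the 5 back colors as pigeonholes.
In the worst case we take at most 36 of each back color, but all 22 blue-backed and all 6 green-backed (fewer than 36), giving 22 + 6 + 36 + 36 + 36 = 136.
One more card then forces some back color to 37, so 136 + 1 = 137.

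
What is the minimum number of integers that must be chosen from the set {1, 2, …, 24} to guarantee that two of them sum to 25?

Partition {1, …, 24} into 12 pairs: {1,24}, {2,23}, …, {12,13}.
Choosing 12 integers — say the integers 1 through 12 — takes one from each pair and avoids the property.
Choosing 13 forces two into the same pair by pigeonhole, and those sum to 25. So 13.

13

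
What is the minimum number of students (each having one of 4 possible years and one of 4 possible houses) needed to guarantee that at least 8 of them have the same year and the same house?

113

There are 4 × 4 = 16 (year, house) combinations acting as pigeonholes.
With 16 × 7 = 112 students we could place exactly 7 in each, with no (year, house) pair reaching 8.
One more forces some (year, house) pair to hold 8, so 112 + 1 = 113.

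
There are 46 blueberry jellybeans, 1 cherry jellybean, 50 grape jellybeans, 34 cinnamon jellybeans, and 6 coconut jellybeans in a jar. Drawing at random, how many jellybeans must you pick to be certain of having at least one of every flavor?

The hardest flavor to obtain is cherry: we could draw every other jellybean first — 137 − 1 = 136 jellybeans — without a single cherry one.
The next draw must be cherry, so 136 + 1 = 137.

137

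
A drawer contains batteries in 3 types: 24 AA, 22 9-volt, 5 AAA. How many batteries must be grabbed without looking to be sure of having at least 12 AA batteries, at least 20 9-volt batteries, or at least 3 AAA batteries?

33

The worst case stops just short of every target: 11 AA, 19 9-volt, 2 AAA — 11 + 19 + 2 = 32 batteries.
One more battery must push some type to its target, so 32 + 1 = 33.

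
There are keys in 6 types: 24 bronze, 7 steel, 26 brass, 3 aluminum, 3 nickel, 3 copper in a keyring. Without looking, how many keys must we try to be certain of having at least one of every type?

64

The hardest type to obtain is aluminum: we could draw every other key first — 66 − 3 = 63 keys — without a single aluminum one.
The next draw must be aluminum, so 63 + 1 = 64.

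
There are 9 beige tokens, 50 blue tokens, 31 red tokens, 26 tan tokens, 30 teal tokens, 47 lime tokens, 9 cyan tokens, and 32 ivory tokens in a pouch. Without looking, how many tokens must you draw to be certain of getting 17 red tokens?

220

To avoid red tokens as long as possible, exhaust the other 7 colors first.
The worst case draws every non-red token first: 9 + 50 + 26 + 30 + 47 + 9 + 32 = 203.
The next 17 draws are then forced to be red, giving 203 + 17 = 220.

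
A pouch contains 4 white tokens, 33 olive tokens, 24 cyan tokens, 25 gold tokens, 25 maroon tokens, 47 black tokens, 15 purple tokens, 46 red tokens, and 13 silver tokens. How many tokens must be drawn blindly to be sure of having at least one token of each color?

229

The hardest color to obtain is white: we could draw every other token first — 232 − 4 = 228 tokens — without a single white one.
The next draw must be white, so 228 + 1 = 229.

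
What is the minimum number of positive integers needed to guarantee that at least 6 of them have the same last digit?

There are 10 possible last digits acting as pigeonholes.
With 10 × 5 = 50 positive integers we could place exactly 5 in each, with no class reaching 6.
One more forces some class to hold 6, so 50 + 1 = 51.

51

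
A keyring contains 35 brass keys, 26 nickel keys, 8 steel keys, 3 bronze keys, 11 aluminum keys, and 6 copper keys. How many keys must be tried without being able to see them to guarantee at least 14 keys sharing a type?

In the worst case we take at most 13 of each type, but all 8 steel, all 3 bronze, all 11 aluminum, and all 6 copper (fewer than 13), giving 13 + 13 + 8 + 3 + 11 + 6 = 54.
One more key then forces some type to 14, so 54 + 1 = 55.

55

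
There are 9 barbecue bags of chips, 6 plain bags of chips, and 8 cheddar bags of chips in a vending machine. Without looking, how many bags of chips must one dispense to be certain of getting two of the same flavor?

Treat the 3 flavors as pigeonholes.
The worst case takes 1 bag of chips of each flavor without reaching 2 of any: 3 × 1 = 3.
The next bag of chips must bring some flavor to 2, so 3 + 1 = 4.

4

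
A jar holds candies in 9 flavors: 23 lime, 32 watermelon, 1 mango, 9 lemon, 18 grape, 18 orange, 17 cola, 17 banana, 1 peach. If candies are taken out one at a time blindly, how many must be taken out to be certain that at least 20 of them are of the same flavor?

In the worst case we take at most 19 of each flavor, but all 1 mango, all 9 lemon, all 18 grape, all 18 orange, all 17 cola, all 17 banana, and all 1 peach (fewer than 19), giving 19 + 19 + 1 + 9 + 18 + 18 + 17 + 17 + 1 = 119.
One more candy then forces some flavor to 20, so 119 + 1 = 120.

120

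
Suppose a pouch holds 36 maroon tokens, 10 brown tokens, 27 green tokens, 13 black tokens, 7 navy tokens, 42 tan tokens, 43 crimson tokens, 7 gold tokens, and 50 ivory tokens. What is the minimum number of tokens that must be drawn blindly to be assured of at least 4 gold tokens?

232

To avoid gold tokens as long as possible, exhaust the other 8 colors first.
The worst case draws every non-gold token first: 36 + 10 + 27 + 13 + 7 + 42 + 43 + 50 = 228.
The next 4 draws are then forced to be gold, giving 228 + 4 = 232.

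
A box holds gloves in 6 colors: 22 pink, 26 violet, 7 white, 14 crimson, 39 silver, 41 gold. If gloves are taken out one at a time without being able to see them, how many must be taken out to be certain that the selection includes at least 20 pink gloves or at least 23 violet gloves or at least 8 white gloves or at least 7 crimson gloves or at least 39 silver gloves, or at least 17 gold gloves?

The worst case stops just short of every target: 19 pink, 22 violet, 7 white, 6 crimson, 38 silver, 16 gold — 19 + 22 + 7 + 6 + 38 + 16 = 108 gloves.
One more glove must push some color to its target, so 108 + 1 = 109.

109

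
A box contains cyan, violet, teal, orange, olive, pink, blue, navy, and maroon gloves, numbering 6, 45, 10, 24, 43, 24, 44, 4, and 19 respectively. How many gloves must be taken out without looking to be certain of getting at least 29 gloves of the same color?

172

In the worst case we take at most 28 of each color, but all 6 cyan, all 10 teal, all 24 orange, all 24 pink, all 4 navy, and all 19 maroon (fewer than 28), giving 6 + 28 + 10 + 24 + 28 + 24 + 28 + 4 + 19 = 171.
One more glove then forces some color to 29, so 171 + 1 = 172.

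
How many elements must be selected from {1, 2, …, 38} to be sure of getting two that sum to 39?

Partition {1, …, 38} into 19 pairs: {1,38}, {2,37}, …, {19,20}.
Choosing 19 integers — say the integers 1 through 19 — takes one from each pair and avoids the property.
Choosing 20 forces two into the same pair by pigeonhole, and those sum to 39. So 20.

20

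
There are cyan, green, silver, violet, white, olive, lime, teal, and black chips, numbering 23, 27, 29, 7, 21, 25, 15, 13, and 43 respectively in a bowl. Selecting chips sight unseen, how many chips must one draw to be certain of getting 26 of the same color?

180

In the worst case we take at most 25 of each color, but all 23 cyan, all 7 violet, all 21 white, all 15 lime, and all 13 teal (fewer than 25), giving 23 + 25 + 25 + 7 + 21 + 25 + 15 + 13 + 25 = 179.
One more chip then forces some color to 26, so 179 + 1 = 180.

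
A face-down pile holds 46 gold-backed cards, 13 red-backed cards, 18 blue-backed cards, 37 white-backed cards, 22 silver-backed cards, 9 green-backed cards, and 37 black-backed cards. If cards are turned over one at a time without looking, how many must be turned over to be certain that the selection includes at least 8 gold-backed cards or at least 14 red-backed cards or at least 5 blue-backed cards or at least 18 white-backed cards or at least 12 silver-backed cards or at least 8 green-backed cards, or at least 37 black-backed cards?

Each of the 7 back colors has its own threshold; avoid all of them simultaneously.
The worst case stops just short of every target: 7 gold-backed, 13 red-backed, 4 blue-backed, 17 white-backed, 11 silver-backed, 7 green-backed, 36 black-backed — 7 + 13 + 4 + 17 + 11 + 7 + 36 = 95 cards.
One more card must push some back color to its target, so 95 + 1 = 96.

96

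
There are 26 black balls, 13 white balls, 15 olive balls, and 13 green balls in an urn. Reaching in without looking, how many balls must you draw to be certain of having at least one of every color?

The hardest color to obtain is white: we could draw every other ball first — 67 − 13 = 54 balls — without a single white one.
The next draw must be white, so 54 + 1 = 55.

55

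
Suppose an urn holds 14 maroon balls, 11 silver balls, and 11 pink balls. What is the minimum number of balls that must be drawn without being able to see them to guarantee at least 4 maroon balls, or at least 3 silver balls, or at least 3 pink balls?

8

The worst case stops just short of every target: 3 maroon, 2 silver, 2 pink — 3 + 2 + 2 = 7 balls.
One more ball must push some color to its target, so 7 + 1 = 8.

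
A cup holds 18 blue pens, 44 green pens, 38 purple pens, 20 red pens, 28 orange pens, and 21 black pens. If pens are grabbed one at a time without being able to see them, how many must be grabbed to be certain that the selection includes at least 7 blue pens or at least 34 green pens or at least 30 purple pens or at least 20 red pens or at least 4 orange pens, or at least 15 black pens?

The worst case stops just short of every target: 6 blue, 33 green, 29 purple, 19 red, 3 orange, 14 black — 6 + 33 + 29 + 19 + 3 + 14 = 104 pens.
One more pen must push some ink color to its target, so 104 + 1 = 105.

105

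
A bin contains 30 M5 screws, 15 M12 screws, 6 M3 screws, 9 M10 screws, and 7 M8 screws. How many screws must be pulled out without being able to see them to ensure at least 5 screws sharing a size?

Treat the 5 sizes as pigeonholes.
The worst case takes 4 screws of each size without reaching 5 of any: 5 × 4 = 20.
The next screw must bring some size to 5, so 20 + 1 = 21.

21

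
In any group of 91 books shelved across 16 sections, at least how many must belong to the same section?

If each of the 16 sections held at most 5, the total would be at most 16 × 5 = 80 < 91, a contradiction.
So at least one holds ⌈91/16⌉ = 6.

6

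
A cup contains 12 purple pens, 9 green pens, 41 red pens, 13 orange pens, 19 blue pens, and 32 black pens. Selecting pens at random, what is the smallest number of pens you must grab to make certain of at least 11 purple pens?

125

The worst case draws every non-purple pen first: 9 + 41 + 13 + 19 + 32 = 114.
The next 11 draws are then forced to be purple, giving 114 + 11 = 125.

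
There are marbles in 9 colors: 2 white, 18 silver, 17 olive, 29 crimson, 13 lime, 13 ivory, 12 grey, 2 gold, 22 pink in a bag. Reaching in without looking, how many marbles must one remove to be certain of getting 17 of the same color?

In the worst case we take at most 16 of each color, but all 2 white, all 13 lime, all 13 ivory, all 12 grey, and all 2 gold (fewer than 16), giving 2 + 16 + 16 + 16 + 13 + 13 + 12 + 2 + 16 = 106.
One more marble then forces some color to 17, so 106 + 1 = 107.

107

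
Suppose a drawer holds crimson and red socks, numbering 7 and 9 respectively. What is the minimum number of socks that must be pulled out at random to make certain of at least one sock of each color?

10

The hardest color to obtain is crimson: we could draw every other sock first — 16 − 7 = 9 socks — without a single crimson one.
The next draw must be crimson, so 9 + 1 = 10.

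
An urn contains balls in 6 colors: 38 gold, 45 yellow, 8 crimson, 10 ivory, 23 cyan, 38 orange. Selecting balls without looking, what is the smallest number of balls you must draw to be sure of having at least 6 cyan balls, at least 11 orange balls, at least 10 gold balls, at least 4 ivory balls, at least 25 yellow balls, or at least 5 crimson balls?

The worst case stops just short of every target: 9 gold, 24 yellow, 4 crimson, 3 ivory, 5 cyan, 10 orange — 9 + 24 + 4 + 3 + 5 + 10 = 55 balls.
One more ball must push some color to its target, so 55 + 1 = 56.

56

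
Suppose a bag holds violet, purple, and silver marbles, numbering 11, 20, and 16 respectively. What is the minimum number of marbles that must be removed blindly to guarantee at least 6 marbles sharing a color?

16

Treat the 3 colors as pigeonholes.
The worst case takes 5 marbles of each color without reaching 6 of any: 3 × 5 = 15.
The next marble must bring some color to 6, so 15 + 1 = 16.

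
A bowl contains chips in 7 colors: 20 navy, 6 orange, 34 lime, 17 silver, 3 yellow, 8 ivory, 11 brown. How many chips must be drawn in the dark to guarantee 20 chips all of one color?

In the worst case we take at most 19 of each color, but all 6 orange, all 17 silver, all 3 yellow, all 8 ivory, and all 11 brown (fewer than 19), giving 19 + 6 + 19 + 17 + 3 + 8 + 11 = 83.
One more chip then forces some color to 20, so 83 + 1 = 84.

84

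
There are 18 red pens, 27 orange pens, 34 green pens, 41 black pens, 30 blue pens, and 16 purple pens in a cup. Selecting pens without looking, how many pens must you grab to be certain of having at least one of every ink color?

151

The hardest ink color to obtain is purple: we could draw every other pen first — 166 − 16 = 150 pens — without a single purple one.
The next draw must be purple, so 150 + 1 = 151.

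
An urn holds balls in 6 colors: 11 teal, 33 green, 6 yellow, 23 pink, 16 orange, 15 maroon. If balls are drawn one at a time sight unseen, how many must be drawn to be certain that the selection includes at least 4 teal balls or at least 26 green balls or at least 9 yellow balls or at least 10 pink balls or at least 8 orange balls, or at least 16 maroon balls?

The worst case stops just short of every target: 3 teal, 25 green, all 6 yellow, 9 pink, 7 orange, 15 maroon — 3 + 25 + 6 + 9 + 7 + 15 = 65 balls.
One more ball must push some color to its target, so 65 + 1 = 66.

66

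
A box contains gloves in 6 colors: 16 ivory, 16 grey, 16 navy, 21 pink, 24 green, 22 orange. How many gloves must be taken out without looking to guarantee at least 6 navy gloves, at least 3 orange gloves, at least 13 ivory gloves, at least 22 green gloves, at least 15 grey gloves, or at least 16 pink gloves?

70

Each of the 6 colors has its own threshold; avoid all of them simultaneously.
The worst case stops just short of every target: 12 ivory, 14 grey, 5 navy, 15 pink, 21 green, 2 orange — 12 + 14 + 5 + 15 + 21 + 2 = 69 gloves.
One more glove must push some color to its target, so 69 + 1 = 70.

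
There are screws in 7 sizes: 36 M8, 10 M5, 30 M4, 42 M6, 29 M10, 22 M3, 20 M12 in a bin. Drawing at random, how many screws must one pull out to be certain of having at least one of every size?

The hardest size to obtain is M5: we could draw every other screw first — 189 − 10 = 179 screws — without a single M5 one.
The next draw must be M5, so 179 + 1 = 180.

180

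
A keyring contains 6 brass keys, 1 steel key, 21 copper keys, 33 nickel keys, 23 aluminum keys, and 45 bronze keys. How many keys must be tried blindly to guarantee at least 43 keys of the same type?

127

In the worst case we take at most 42 of each type, but all 6 brass, all 1 steel, all 21 copper, all 33 nickel, and all 23 aluminum (fewer than 42), giving 6 + 1 + 21 + 33 + 23 + 42 = 126.
One more key then forces some type to 43, so 126 + 1 = 127.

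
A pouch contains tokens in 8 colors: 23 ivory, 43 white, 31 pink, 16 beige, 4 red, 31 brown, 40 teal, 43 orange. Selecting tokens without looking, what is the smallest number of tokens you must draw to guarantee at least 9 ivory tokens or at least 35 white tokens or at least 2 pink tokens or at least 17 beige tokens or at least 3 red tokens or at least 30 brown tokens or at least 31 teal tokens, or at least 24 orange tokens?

The worst case stops just short of every target: 8 ivory, 34 white, 1 pink, 16 beige, 2 red, 29 brown, 30 teal, 23 orange — 8 + 34 + 1 + 16 + 2 + 29 + 30 + 23 = 143 tokens.
One more token must push some color to its target, so 143 + 1 = 144.

144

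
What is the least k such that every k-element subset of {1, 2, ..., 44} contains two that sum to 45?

23

Partition {1, …, 44} into 22 pairs: {1,44}, {2,43}, …, {22,23}.
Choosing 22 integers — say the integers 1 through 22 — takes one from each pair and avoids the property.
Choosing 23 forces two into the same pair by pigeonhole, and those sum to 45. So 23.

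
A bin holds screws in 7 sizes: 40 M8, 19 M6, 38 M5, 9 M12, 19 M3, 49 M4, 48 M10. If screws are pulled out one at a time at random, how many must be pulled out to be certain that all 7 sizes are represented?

214

The hardest size to obtain is M12: we could draw every other screw first — 222 − 9 = 213 screws — without a single M12 one.
The next draw must be M12, so 213 + 1 = 214.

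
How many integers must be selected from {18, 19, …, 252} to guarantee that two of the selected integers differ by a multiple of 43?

44

Group the integers by remainder mod 43; there are 43 residue classes, each nonempty in this range.
Choosing one from each class (43 integers) avoids any shared remainder.
One more choice must repeat a class, so two differ by a multiple of 43. Hence 43 + 1 = 44.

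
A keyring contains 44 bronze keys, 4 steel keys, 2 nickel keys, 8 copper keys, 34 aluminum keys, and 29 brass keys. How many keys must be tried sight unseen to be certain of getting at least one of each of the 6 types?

The hardest type to obtain is nickel: we could draw every other key first — 121 − 2 = 119 keys — without a single nickel one.
The next draw must be nickel, so 119 + 1 = 120.

120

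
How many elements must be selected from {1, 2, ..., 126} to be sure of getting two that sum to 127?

64

Partition {1, …, 126} into 63 pairs: {1,126}, {2,125}, …, {63,64}.
Choosing 63 integers — say the integers 1 through 63 — takes one from each pair and avoids the property.
Choosing 64 forces two into the same pair by pigeonhole, and those sum to 127. So 64.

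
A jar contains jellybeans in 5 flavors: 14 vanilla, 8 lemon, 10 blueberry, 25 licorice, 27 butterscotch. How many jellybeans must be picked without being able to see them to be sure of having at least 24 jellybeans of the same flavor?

In the worst case we take at most 23 of each flavor, but all 14 vanilla, all 8 lemon, and all 10 blueberry (fewer than 23), giving 14 + 8 + 10 + 23 + 23 = 78.
One more jellybean then forces some flavor to 24, so 78 + 1 = 79.

79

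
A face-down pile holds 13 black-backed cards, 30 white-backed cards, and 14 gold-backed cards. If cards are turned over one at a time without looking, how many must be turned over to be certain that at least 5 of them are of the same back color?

13

Treat the 3 back colors as pigeonholes.
The worst case takes 4 cards of each back color without reaching 5 of any: 3 × 4 = 12.
The next card must bring some back color to 5, so 12 + 1 = 13.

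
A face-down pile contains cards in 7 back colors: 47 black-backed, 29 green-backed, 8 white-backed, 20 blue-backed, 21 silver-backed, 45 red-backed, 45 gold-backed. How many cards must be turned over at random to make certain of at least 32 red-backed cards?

202

The worst case draws every non-red-backed card first: 47 + 29 + 8 + 20 + 21 + 45 = 170.
The next 32 draws are then forced to be red-backed, giving 170 + 32 = 202.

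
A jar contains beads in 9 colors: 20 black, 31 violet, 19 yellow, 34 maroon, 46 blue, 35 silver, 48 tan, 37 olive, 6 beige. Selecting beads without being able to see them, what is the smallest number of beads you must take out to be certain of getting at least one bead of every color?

The hardest color to obtain is beige: we could draw every other bead first — 276 − 6 = 270 beads — without a single beige one.
The next draw must be beige, so 270 + 1 = 271.

271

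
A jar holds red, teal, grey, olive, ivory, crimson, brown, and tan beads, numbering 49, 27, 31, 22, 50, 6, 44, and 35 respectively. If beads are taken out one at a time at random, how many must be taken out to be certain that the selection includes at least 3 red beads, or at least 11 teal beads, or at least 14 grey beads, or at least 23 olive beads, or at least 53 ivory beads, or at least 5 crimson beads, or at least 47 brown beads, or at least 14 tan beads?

Each of the 8 colors has its own threshold; avoid all of them simultaneously.
The worst case stops just short of every target: 2 red, 10 teal, 13 grey, 22 olive, all 50 ivory, 4 crimson, all 44 brown, 13 tan — 2 + 10 + 13 + 22 + 50 + 4 + 44 + 13 = 158 beads.
One more bead must push some color to its target, so 158 + 1 = 159.

159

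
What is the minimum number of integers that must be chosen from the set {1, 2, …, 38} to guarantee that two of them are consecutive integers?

Partition {1, …, 38} into 19 pairs: {1,2}, {3,4}, …, {37,38}.
Choosing 19 integers — say the 19 even numbers 2, 4, …, 38 — takes one from each pair and avoids the property.
Choosing 20 forces two into the same pair by pigeonhole, and those are consecutive. So 20.

20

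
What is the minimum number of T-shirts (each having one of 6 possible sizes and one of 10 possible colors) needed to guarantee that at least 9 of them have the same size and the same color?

481

There are 6 × 10 = 60 (size, color) combinations acting as pigeonholes.
With 60 × 8 = 480 T-shirts we could place exactly 8 in each, with no (size, color) pair reaching 9.
One more forces some (size, color) pair to hold 9, so 480 + 1 = 481.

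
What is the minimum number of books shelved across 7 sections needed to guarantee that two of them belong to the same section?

There are 7 sections acting as pigeonholes.
With 7 books we could place one in each, avoiding any repeat.
One more forces some class to hold 2, so 7 + 1 = 8.

8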